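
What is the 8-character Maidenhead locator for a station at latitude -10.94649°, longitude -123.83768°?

CH89bb92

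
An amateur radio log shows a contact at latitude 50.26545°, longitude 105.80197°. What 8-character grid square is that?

Offset from 180°W / 90°S: lon 285.80197°, lat 140.26545°.
Field: 285.80197/20 → 14 → O, 140.26545/10 → 14 → O; chars OO.
Square: 5.80197/2 → 2, 0.26545/1 → 0; chars 20.
Subsquare: 1.80197/0.0833333 → 21 → v, 0.26545/0.0416667 → 6 → g; chars vg.
Extended square: 0.05197/0.00833333 → 6, 0.01545/0.00416667 → 3; chars 63.

OO20vg63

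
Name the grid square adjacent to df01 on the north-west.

Longitude square 0; −1 → -1, wraps to 9, carry into field.
Longitude field D = 3; −1 → 2 = C.
Latitude square 1; +1 → 2.

CF92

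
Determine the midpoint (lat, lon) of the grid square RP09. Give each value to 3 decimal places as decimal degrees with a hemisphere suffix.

69.500° N, 161.000° E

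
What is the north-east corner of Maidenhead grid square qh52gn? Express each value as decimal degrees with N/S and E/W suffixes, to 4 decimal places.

Field Q=16, H=7: +16·20° lon, +7·10° lat → SW at lon 140°, lat -20°.
Square 5, 2: +5·2° lon, +2·1° lat → SW at lon 150°, lat -18°.
Subsquare g=6, n=13: +6·0.0833333° lon, +13·0.0416667° lat → SW at lon 150.5°, lat -17.4583°.
Cell spans 0.0833333° lon × 0.0416667° lat. NE corner is SW corner plus one full cell.
latitude 17.4167° S, longitude 150.5833° E.

17.4167° S, 150.5833° E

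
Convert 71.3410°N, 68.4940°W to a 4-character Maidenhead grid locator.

Shift to the Maidenhead origin (180°W, 90°S): lon 111.51, lat 161.34.
Field: lon ⌊111.51/20⌋ = 5 → F; lat ⌊161.34/10⌋ = 16 → Q.
Square: lon ⌊11.51/2⌋ = 5; lat ⌊1.34/1⌋ = 1.

FQ51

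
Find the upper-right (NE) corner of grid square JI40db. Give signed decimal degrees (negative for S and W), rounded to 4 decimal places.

-9.9167, 8.3333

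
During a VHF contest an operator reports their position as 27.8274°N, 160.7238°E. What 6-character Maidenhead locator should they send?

RL07it

Shift to the Maidenhead origin (180°W, 90°S): lon 340.7238, lat 117.8274.
Field (20°×10°, letters A–R): lon ⌊340.7238/20⌋ = 17 → R; lat ⌊117.8274/10⌋ = 11 → L.
Square (2°×1°, digits 0–9): lon ⌊0.7238/2⌋ = 0; lat ⌊7.8274/1⌋ = 7.
Subsquare (5′×2.5′, letters a–x): lon ⌊0.7238/0.0833333⌋ = 8 → i; lat ⌊0.8274/0.0416667⌋ = 19 → t.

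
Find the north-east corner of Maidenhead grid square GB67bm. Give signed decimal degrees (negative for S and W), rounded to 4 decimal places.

-72.4583, -47.8333

Field G=6, B=1: +6·20° lon, +1·10° lat → SW at lon -60°, lat -80°.
Square 6, 7: +6·2° lon, +7·1° lat → SW at lon -48°, lat -73°.
Subsquare b=1, m=12: +1·0.0833333° lon, +12·0.0416667° lat → SW at lon -47.9167°, lat -72.5°.
Cell spans 0.0833333° lon × 0.0416667° lat. NE corner is SW corner plus one full cell.
latitude -72.4583, longitude -47.8333.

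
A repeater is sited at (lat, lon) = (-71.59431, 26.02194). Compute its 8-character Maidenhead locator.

KB38aj27

Shift to the Maidenhead origin (180°W, 90°S): lon 206.02194, lat 18.40569.
Field: 206.02194/20 → 10 → K, 18.40569/10 → 1 → B; chars KB.
Square: 6.02194/2 → 3, 8.40569/1 → 8; chars 38.
Subsquare: 0.02194/0.0833333 → 0 → a, 0.40569/0.0416667 → 9 → j; chars aj.
Extended square: 0.02194/0.00833333 → 2, 0.03069/0.00416667 → 7; chars 27.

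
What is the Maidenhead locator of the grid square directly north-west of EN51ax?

Longitude subsquare a = 0; −1 → -1, wraps to 23 = x, carry into square.
Longitude square 5; −1 → 4.
Latitude subsquare x = 23; +1 → 24, wraps to 0 = a, carry into square.
Latitude square 1; +1 → 2.

EN42xa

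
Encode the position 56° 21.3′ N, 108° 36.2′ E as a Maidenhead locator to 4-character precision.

Offset from 180°W / 90°S: lon 288.60°, lat 146.35°.
Field (20°×10°, letters A–R): lon ⌊288.60/20⌋ = 14 → O; lat ⌊146.35/10⌋ = 14 → O.
Square (2°×1°, digits 0–9): lon ⌊8.60/2⌋ = 4; lat ⌊6.35/1⌋ = 6.

OO46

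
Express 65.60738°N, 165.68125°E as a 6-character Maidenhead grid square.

RP25uo

Offset from 180°W / 90°S: lon 345.6812°, lat 155.6074°.
Field: 345.6812/20 → 17 → R, 155.6074/10 → 15 → P; chars RP.
Square: 5.6812/2 → 2, 5.6074/1 → 5; chars 25.
Subsquare: 1.6812/0.0833333 → 20 → u, 0.6074/0.0416667 → 14 → o; chars uo.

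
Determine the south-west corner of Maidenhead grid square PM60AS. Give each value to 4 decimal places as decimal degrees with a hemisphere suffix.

Field P=15, M=12: +15·20° lon, +12·10° lat → SW at lon 120°, lat 30°.
Square 6, 0: +6·2° lon, +0·1° lat → SW at lon 132°, lat 30°.
Subsquare a=0, s=18: +0·0.0833333° lon, +18·0.0416667° lat → SW at lon 132°, lat 30.75°.
latitude 30.7500° N, longitude 132.0000° E.

30.7500° N, 132.0000° E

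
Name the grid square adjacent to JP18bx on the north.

Latitude subsquare x = 23; +1 → 24, wraps to 0 = a, carry into square.
Latitude square 8; +1 → 9.
The longitude characters are unchanged.

JP19ba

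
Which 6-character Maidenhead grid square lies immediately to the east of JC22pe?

JC22qe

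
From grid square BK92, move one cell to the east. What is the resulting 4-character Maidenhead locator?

Longitude square 9; +1 → 10, wraps to 0, carry into field.
Longitude field B = 1; +1 → 2 = C.
The latitude characters are unchanged.

CK02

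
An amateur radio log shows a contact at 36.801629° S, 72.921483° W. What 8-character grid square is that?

FF33me97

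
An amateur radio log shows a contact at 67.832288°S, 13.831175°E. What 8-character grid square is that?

JC62ve90

Offset from 180°W / 90°S: lon 193.83118°, lat 22.16771°.
Field: lon ⌊193.83118/20⌋ = 9 → J; lat ⌊22.16771/10⌋ = 2 → C.
Square: lon ⌊13.83118/2⌋ = 6; lat ⌊2.16771/1⌋ = 2.
Subsquare: lon ⌊1.83118/0.0833333⌋ = 21 → v; lat ⌊0.16771/0.0416667⌋ = 4 → e.
Extended square: lon ⌊0.08118/0.00833333⌋ = 9; lat ⌊0.00105/0.00416667⌋ = 0.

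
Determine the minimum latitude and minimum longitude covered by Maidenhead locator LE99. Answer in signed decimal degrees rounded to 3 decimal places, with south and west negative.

Field L=11, E=4: +11·20° lon, +4·10° lat → SW at lon 40°, lat -50°.
Square 9, 9: +9·2° lon, +9·1° lat → SW at lon 58°, lat -41°.
latitude -41.000, longitude 58.000.

-41.000, 58.000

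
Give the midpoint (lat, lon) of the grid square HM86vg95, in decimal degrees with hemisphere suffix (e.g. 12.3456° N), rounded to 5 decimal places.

36.27292° N, 22.17083° W

Field H=7, M=12: +7·20° lon, +12·10° lat → SW at lon -40°, lat 30°.
Square 8, 6: +8·2° lon, +6·1° lat → SW at lon -24°, lat 36°.
Subsquare v=21, g=6: +21·0.0833333° lon, +6·0.0416667° lat → SW at lon -22.25°, lat 36.25°.
Extended square 9, 5: +9·0.00833333° lon, +5·0.00416667° lat → SW at lon -22.175°, lat 36.2708°.
Cell spans 0.00833333° lon × 0.00416667° lat. Centre is SW corner plus half of each.
latitude 36.27292° N, longitude 22.17083° W.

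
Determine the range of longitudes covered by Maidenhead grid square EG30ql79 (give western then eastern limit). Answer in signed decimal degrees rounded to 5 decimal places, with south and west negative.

-92.60833, -92.60000

Field E=4, G=6: +4·20° lon, +6·10° lat → SW at lon -100°, lat -30°.
Square 3, 0: +3·2° lon, +0·1° lat → SW at lon -94°, lat -30°.
Subsquare q=16, l=11: +16·0.0833333° lon, +11·0.0416667° lat → SW at lon -92.6667°, lat -29.5417°.
Extended square 7, 9: +7·0.00833333° lon, +9·0.00416667° lat → SW at lon -92.6083°, lat -29.5042°.
Cell spans 0.00833333° lon × 0.00416667° lat.
west -92.60833, east -92.60000.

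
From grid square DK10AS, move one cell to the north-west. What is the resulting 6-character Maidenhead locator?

DK00xt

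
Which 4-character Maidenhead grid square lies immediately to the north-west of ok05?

NK96

Longitude square 0; −1 → -1, wraps to 9, carry into field.
Longitude field O = 14; −1 → 13 = N.
Latitude square 5; +1 → 6.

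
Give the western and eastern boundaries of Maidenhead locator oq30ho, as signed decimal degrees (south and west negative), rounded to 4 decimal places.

106.5833, 106.6667

Field O=14, Q=16: +14·20° lon, +16·10° lat → SW at lon 100°, lat 70°.
Square 3, 0: +3·2° lon, +0·1° lat → SW at lon 106°, lat 70°.
Subsquare h=7, o=14: +7·0.0833333° lon, +14·0.0416667° lat → SW at lon 106.583°, lat 70.5833°.
Cell spans 0.0833333° lon × 0.0416667° lat.
west 106.5833, east 106.6667.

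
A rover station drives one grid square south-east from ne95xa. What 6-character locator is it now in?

OE04ax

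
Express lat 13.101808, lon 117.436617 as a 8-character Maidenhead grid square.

OK83rc24

Shift to the Maidenhead origin (180°W, 90°S): lon 297.43662, lat 103.10181.
Field: lon ⌊297.43662/20⌋ = 14 → O; lat ⌊103.10181/10⌋ = 10 → K.
Square: lon ⌊17.43662/2⌋ = 8; lat ⌊3.10181/1⌋ = 3.
Subsquare: lon ⌊1.43662/0.0833333⌋ = 17 → r; lat ⌊0.10181/0.0416667⌋ = 2 → c.
Extended square: lon ⌊0.01995/0.00833333⌋ = 2; lat ⌊0.01847/0.00416667⌋ = 4.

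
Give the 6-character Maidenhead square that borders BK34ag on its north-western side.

BK24xh

Longitude subsquare a = 0; −1 → -1, wraps to 23 = x, carry into square.
Longitude square 3; −1 → 2.
Latitude subsquare g = 6; +1 → 7 = h.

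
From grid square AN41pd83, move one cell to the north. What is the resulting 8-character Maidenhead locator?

AN41pd84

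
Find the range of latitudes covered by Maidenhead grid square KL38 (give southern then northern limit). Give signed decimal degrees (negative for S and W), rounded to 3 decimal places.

28.000, 29.000

Field K=10, L=11: +10·20° lon, +11·10° lat → SW at lon 20°, lat 20°.
Square 3, 8: +3·2° lon, +8·1° lat → SW at lon 26°, lat 28°.
Cell spans 2° lon × 1° lat.
south 28.000, north 29.000.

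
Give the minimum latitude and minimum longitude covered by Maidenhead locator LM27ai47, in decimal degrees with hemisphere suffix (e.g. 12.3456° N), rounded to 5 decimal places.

37.36250° N, 44.03333° E

Field L=11, M=12: +11·20° lon, +12·10° lat → SW at lon 40°, lat 30°.
Square 2, 7: +2·2° lon, +7·1° lat → SW at lon 44°, lat 37°.
Subsquare a=0, i=8: +0·0.0833333° lon, +8·0.0416667° lat → SW at lon 44°, lat 37.3333°.
Extended square 4, 7: +4·0.00833333° lon, +7·0.00416667° lat → SW at lon 44.0333°, lat 37.3625°.
latitude 37.36250° N, longitude 44.03333° E.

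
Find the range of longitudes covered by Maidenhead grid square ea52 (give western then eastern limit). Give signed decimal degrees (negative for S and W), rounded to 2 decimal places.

-90.00, -88.00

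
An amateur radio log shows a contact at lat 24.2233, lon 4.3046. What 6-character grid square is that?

Add 180° to longitude and 90° to latitude: 184.3046, 114.2233.
Field: lon ⌊184.3046/20⌋ = 9 → J; lat ⌊114.2233/10⌋ = 11 → L.
Square: lon ⌊4.3046/2⌋ = 2; lat ⌊4.2233/1⌋ = 4.
Subsquare: lon ⌊0.3046/0.0833333⌋ = 3 → d; lat ⌊0.2233/0.0416667⌋ = 5 → f.

JL24df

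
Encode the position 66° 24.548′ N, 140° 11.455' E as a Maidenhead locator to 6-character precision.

QP06cj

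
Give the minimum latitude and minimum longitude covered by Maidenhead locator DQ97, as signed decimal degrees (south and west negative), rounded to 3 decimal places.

Field D=3, Q=16: +3·20° lon, +16·10° lat → SW at lon -120°, lat 70°.
Square 9, 7: +9·2° lon, +7·1° lat → SW at lon -102°, lat 77°.
latitude 77.000, longitude -102.000.

77.000, -102.000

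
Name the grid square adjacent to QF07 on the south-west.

PF96

Longitude square 0; −1 → -1, wraps to 9, carry into field.
Longitude field Q = 16; −1 → 15 = P.
Latitude square 7; −1 → 6.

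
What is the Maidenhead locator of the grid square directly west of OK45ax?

OK35xx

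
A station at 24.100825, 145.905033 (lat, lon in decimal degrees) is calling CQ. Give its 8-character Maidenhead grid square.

QL24wc84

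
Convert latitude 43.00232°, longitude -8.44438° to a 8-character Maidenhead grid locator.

IN53sa60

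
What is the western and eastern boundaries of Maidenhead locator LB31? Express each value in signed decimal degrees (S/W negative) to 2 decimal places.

46.00, 48.00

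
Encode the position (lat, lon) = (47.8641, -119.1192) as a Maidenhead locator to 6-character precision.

DN07ku

Add 180° to longitude and 90° to latitude: 60.8808, 137.8641.
Field: 60.8808/20 → 3 → D, 137.8641/10 → 13 → N; chars DN.
Square: 0.8808/2 → 0, 7.8641/1 → 7; chars 07.
Subsquare: 0.8808/0.0833333 → 10 → k, 0.8641/0.0416667 → 20 → u; chars ku.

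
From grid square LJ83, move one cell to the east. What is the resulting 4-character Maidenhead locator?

LJ93

Longitude square 8; +1 → 9.
The latitude characters are unchanged.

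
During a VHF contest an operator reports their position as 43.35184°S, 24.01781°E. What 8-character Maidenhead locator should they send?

KE26ap25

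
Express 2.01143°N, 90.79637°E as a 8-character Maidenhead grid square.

NJ52ja52

Offset from 180°W / 90°S: lon 270.79637°, lat 92.01143°.
Field: 270.79637/20 → 13 → N, 92.01143/10 → 9 → J; chars NJ.
Square: 10.79637/2 → 5, 2.01143/1 → 2; chars 52.
Subsquare: 0.79637/0.0833333 → 9 → j, 0.01143/0.0416667 → 0 → a; chars ja.
Extended square: 0.04637/0.00833333 → 5, 0.01143/0.00416667 → 2; chars 52.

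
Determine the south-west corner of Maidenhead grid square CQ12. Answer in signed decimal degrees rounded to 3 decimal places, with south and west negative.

72.000, -138.000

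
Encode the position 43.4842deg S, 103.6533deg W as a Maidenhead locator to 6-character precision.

Offset from 180°W / 90°S: lon 76.3467°, lat 46.5158°.
Field: 76.3467/20 → 3 → D, 46.5158/10 → 4 → E; chars DE.
Square: 16.3467/2 → 8, 6.5158/1 → 6; chars 86.
Subsquare: 0.3467/0.0833333 → 4 → e, 0.5158/0.0416667 → 12 → m; chars em.

DE86em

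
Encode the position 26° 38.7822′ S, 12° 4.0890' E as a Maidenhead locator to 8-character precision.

JG63ai84

Add 180° to longitude and 90° to latitude: 192.06815, 63.35363.
Field (20°×10°, letters A–R): lon ⌊192.06815/20⌋ = 9 → J; lat ⌊63.35363/10⌋ = 6 → G.
Square (2°×1°, digits 0–9): lon ⌊12.06815/2⌋ = 6; lat ⌊3.35363/1⌋ = 3.
Subsquare (5′×2.5′, letters a–x): lon ⌊0.06815/0.0833333⌋ = 0 → a; lat ⌊0.35363/0.0416667⌋ = 8 → i.
Extended square (30″×15″, digits 0–9): lon ⌊0.06815/0.00833333⌋ = 8; lat ⌊0.02030/0.00416667⌋ = 4.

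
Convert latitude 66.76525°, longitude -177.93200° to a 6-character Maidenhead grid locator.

Shift to the Maidenhead origin (180°W, 90°S): lon 2.0680, lat 156.7652.
Field (20°×10°, letters A–R): lon ⌊2.0680/20⌋ = 0 → A; lat ⌊156.7652/10⌋ = 15 → P.
Square (2°×1°, digits 0–9): lon ⌊2.0680/2⌋ = 1; lat ⌊6.7652/1⌋ = 6.
Subsquare (5′×2.5′, letters a–x): lon ⌊0.0680/0.0833333⌋ = 0 → a; lat ⌊0.7652/0.0416667⌋ = 18 → s.

AP16as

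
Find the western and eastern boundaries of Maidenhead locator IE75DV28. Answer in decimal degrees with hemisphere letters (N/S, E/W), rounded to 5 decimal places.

Field I=8, E=4: +8·20° lon, +4·10° lat → SW at lon -20°, lat -50°.
Square 7, 5: +7·2° lon, +5·1° lat → SW at lon -6°, lat -45°.
Subsquare d=3, v=21: +3·0.0833333° lon, +21·0.0416667° lat → SW at lon -5.75°, lat -44.125°.
Extended square 2, 8: +2·0.00833333° lon, +8·0.00416667° lat → SW at lon -5.73333°, lat -44.0917°.
Cell spans 0.00833333° lon × 0.00416667° lat.
west 5.73333° W, east 5.72500° W.

5.73333° W, 5.72500° W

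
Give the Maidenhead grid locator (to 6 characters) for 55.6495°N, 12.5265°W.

Add 180° to longitude and 90° to latitude: 167.4735, 145.6495.
Field: 167.4735/20 → 8 → I, 145.6495/10 → 14 → O; chars IO.
Square: 7.4735/2 → 3, 5.6495/1 → 5; chars 35.
Subsquare: 1.4735/0.0833333 → 17 → r, 0.6495/0.0416667 → 15 → p; chars rp.

IO35rp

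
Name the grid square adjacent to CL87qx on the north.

CL88qa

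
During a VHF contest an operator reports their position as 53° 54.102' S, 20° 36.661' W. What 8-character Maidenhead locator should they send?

Offset from 180°W / 90°S: lon 159.38898°, lat 36.09830°.
Field: 159.38898/20 → 7 → H, 36.09830/10 → 3 → D; chars HD.
Square: 19.38898/2 → 9, 6.09830/1 → 6; chars 96.
Subsquare: 1.38898/0.0833333 → 16 → q, 0.09830/0.0416667 → 2 → c; chars qc.
Extended square: 0.05565/0.00833333 → 6, 0.01497/0.00416667 → 3; chars 63.

HD96qc63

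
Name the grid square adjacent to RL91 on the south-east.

Longitude square 9; +1 → 10, wraps to 0, carry into field.
Longitude field R = 17; +1 → 18, wraps to 0 = A, wrapping around the antimeridian.
Latitude square 1; −1 → 0.

AL00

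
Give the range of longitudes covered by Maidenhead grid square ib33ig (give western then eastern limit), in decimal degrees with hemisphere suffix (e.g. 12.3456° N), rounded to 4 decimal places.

Field I=8, B=1: +8·20° lon, +1·10° lat → SW at lon -20°, lat -80°.
Square 3, 3: +3·2° lon, +3·1° lat → SW at lon -14°, lat -77°.
Subsquare i=8, g=6: +8·0.0833333° lon, +6·0.0416667° lat → SW at lon -13.3333°, lat -76.75°.
Cell spans 0.0833333° lon × 0.0416667° lat.
west 13.3333° W, east 13.2500° W.

13.3333° W, 13.2500° W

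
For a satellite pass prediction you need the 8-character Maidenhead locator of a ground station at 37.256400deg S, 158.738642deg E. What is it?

QF92ir88

Shift to the Maidenhead origin (180°W, 90°S): lon 338.73864, lat 52.74360.
Field: 338.73864/20 → 16 → Q, 52.74360/10 → 5 → F; chars QF.
Square: 18.73864/2 → 9, 2.74360/1 → 2; chars 92.
Subsquare: 0.73864/0.0833333 → 8 → i, 0.74360/0.0416667 → 17 → r; chars ir.
Extended square: 0.07198/0.00833333 → 8, 0.03527/0.00416667 → 8; chars 88.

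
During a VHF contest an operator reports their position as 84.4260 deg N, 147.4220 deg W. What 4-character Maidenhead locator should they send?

BR64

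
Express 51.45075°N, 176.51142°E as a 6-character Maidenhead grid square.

RO81gk

Add 180° to longitude and 90° to latitude: 356.5114, 141.4507.
Field: 356.5114/20 → 17 → R, 141.4507/10 → 14 → O; chars RO.
Square: 16.5114/2 → 8, 1.4507/1 → 1; chars 81.
Subsquare: 0.5114/0.0833333 → 6 → g, 0.4507/0.0416667 → 10 → k; chars gk.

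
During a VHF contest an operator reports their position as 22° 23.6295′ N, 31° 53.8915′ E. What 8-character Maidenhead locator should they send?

KL52wj74

Offset from 180°W / 90°S: lon 211.89819°, lat 112.39382°.
Field: 211.89819/20 → 10 → K, 112.39382/10 → 11 → L; chars KL.
Square: 11.89819/2 → 5, 2.39382/1 → 2; chars 52.
Subsquare: 1.89819/0.0833333 → 22 → w, 0.39382/0.0416667 → 9 → j; chars wj.
Extended square: 0.06486/0.00833333 → 7, 0.01882/0.00416667 → 4; chars 74.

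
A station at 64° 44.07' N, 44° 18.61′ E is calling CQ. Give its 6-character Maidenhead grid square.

LP24dr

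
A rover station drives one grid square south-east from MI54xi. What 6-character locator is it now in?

MI64ah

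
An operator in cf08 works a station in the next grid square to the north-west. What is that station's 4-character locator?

Longitude square 0; −1 → -1, wraps to 9, carry into field.
Longitude field C = 2; −1 → 1 = B.
Latitude square 8; +1 → 9.

BF99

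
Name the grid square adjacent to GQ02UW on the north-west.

GQ02tx

Longitude subsquare u = 20; −1 → 19 = t.
Latitude subsquare w = 22; +1 → 23 = x.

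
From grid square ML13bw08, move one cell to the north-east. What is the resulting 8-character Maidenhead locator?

Longitude extended square 0; +1 → 1.
Latitude extended square 8; +1 → 9.

ML13bw19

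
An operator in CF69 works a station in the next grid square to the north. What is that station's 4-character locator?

CG60

Latitude square 9; +1 → 10, wraps to 0, carry into field.
Latitude field F = 5; +1 → 6 = G.
The longitude characters are unchanged.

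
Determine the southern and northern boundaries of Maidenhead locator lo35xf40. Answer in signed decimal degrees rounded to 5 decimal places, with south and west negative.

Field L=11, O=14: +11·20° lon, +14·10° lat → SW at lon 40°, lat 50°.
Square 3, 5: +3·2° lon, +5·1° lat → SW at lon 46°, lat 55°.
Subsquare x=23, f=5: +23·0.0833333° lon, +5·0.0416667° lat → SW at lon 47.9167°, lat 55.2083°.
Extended square 4, 0: +4·0.00833333° lon, +0·0.00416667° lat → SW at lon 47.95°, lat 55.2083°.
Cell spans 0.00833333° lon × 0.00416667° lat.
south 55.20833, north 55.21250.

55.20833, 55.21250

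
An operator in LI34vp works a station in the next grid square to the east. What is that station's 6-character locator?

LI34wp

Longitude subsquare v = 21; +1 → 22 = w.
The latitude characters are unchanged.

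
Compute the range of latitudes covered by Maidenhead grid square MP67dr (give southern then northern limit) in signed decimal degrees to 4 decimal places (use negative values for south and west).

Field M=12, P=15: +12·20° lon, +15·10° lat → SW at lon 60°, lat 60°.
Square 6, 7: +6·2° lon, +7·1° lat → SW at lon 72°, lat 67°.
Subsquare d=3, r=17: +3·0.0833333° lon, +17·0.0416667° lat → SW at lon 72.25°, lat 67.7083°.
Cell spans 0.0833333° lon × 0.0416667° lat.
south 67.7083, north 67.7500.

67.7083, 67.7500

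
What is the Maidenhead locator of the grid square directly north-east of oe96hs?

OE96it

Longitude subsquare h = 7; +1 → 8 = i.
Latitude subsquare s = 18; +1 → 19 = t.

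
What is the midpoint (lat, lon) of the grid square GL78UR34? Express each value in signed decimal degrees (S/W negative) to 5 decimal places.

Field G=6, L=11: +6·20° lon, +11·10° lat → SW at lon -60°, lat 20°.
Square 7, 8: +7·2° lon, +8·1° lat → SW at lon -46°, lat 28°.
Subsquare u=20, r=17: +20·0.0833333° lon, +17·0.0416667° lat → SW at lon -44.3333°, lat 28.7083°.
Extended square 3, 4: +3·0.00833333° lon, +4·0.00416667° lat → SW at lon -44.3083°, lat 28.725°.
Cell spans 0.00833333° lon × 0.00416667° lat. Centre is SW corner plus half of each.
latitude 28.72708, longitude -44.30417.

28.72708, -44.30417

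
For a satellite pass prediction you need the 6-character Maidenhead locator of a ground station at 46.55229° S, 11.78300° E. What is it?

JE53vk

Shift to the Maidenhead origin (180°W, 90°S): lon 191.7830, lat 43.4477.
Field: lon ⌊191.7830/20⌋ = 9 → J; lat ⌊43.4477/10⌋ = 4 → E.
Square: lon ⌊11.7830/2⌋ = 5; lat ⌊3.4477/1⌋ = 3.
Subsquare: lon ⌊1.7830/0.0833333⌋ = 21 → v; lat ⌊0.4477/0.0416667⌋ = 10 → k.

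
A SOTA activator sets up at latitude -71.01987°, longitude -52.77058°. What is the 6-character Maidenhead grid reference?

Offset from 180°W / 90°S: lon 127.2294°, lat 18.9801°.
Field: 127.2294/20 → 6 → G, 18.9801/10 → 1 → B; chars GB.
Square: 7.2294/2 → 3, 8.9801/1 → 8; chars 38.
Subsquare: 1.2294/0.0833333 → 14 → o, 0.9801/0.0416667 → 23 → x; chars ox.

GB38ox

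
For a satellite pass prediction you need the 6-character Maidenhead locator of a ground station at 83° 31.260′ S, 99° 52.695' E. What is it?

Offset from 180°W / 90°S: lon 279.8782°, lat 6.4790°.
Field (20°×10°, letters A–R): lon ⌊279.8782/20⌋ = 13 → N; lat ⌊6.4790/10⌋ = 0 → A.
Square (2°×1°, digits 0–9): lon ⌊19.8782/2⌋ = 9; lat ⌊6.4790/1⌋ = 6.
Subsquare (5′×2.5′, letters a–x): lon ⌊1.8782/0.0833333⌋ = 22 → w; lat ⌊0.4790/0.0416667⌋ = 11 → l.

NA96wl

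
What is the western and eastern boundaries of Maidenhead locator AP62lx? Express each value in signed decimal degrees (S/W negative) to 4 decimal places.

-167.0833, -167.0000

Field A=0, P=15: +0·20° lon, +15·10° lat → SW at lon -180°, lat 60°.
Square 6, 2: +6·2° lon, +2·1° lat → SW at lon -168°, lat 62°.
Subsquare l=11, x=23: +11·0.0833333° lon, +23·0.0416667° lat → SW at lon -167.083°, lat 62.9583°.
Cell spans 0.0833333° lon × 0.0416667° lat.
west -167.0833, east -167.0000.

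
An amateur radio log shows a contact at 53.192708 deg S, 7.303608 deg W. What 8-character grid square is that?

ID66it33

Offset from 180°W / 90°S: lon 172.69639°, lat 36.80729°.
Field: 172.69639/20 → 8 → I, 36.80729/10 → 3 → D; chars ID.
Square: 12.69639/2 → 6, 6.80729/1 → 6; chars 66.
Subsquare: 0.69639/0.0833333 → 8 → i, 0.80729/0.0416667 → 19 → t; chars it.
Extended square: 0.02973/0.00833333 → 3, 0.01563/0.00416667 → 3; chars 33.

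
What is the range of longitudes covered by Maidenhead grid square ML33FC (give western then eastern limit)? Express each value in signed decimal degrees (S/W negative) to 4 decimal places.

66.4167, 66.5000

Field M=12, L=11: +12·20° lon, +11·10° lat → SW at lon 60°, lat 20°.
Square 3, 3: +3·2° lon, +3·1° lat → SW at lon 66°, lat 23°.
Subsquare f=5, c=2: +5·0.0833333° lon, +2·0.0416667° lat → SW at lon 66.4167°, lat 23.0833°.
Cell spans 0.0833333° lon × 0.0416667° lat.
west 66.4167, east 66.5000.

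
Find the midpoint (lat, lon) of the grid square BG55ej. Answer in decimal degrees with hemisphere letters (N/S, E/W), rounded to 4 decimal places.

24.6042° S, 149.6250° W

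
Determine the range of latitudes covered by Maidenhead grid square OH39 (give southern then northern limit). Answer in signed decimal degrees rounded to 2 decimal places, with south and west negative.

-11.00, -10.00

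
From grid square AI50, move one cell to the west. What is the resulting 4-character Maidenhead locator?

AI40

Longitude square 5; −1 → 4.
The latitude characters are unchanged.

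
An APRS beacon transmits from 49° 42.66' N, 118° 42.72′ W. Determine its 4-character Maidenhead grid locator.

DN09

Offset from 180°W / 90°S: lon 61.29°, lat 139.71°.
Field: lon ⌊61.29/20⌋ = 3 → D; lat ⌊139.71/10⌋ = 13 → N.
Square: lon ⌊1.29/2⌋ = 0; lat ⌊9.71/1⌋ = 9.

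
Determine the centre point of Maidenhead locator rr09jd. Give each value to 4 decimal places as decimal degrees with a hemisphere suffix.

89.1458° N, 160.7917° E

Field R=17, R=17: +17·20° lon, +17·10° lat → SW at lon 160°, lat 80°.
Square 0, 9: +0·2° lon, +9·1° lat → SW at lon 160°, lat 89°.
Subsquare j=9, d=3: +9·0.0833333° lon, +3·0.0416667° lat → SW at lon 160.75°, lat 89.125°.
Cell spans 0.0833333° lon × 0.0416667° lat. Centre is SW corner plus half of each.
latitude 89.1458° N, longitude 160.7917° E.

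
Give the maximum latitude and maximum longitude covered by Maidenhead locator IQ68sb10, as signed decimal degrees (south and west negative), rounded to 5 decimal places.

78.04583, -6.48333

Field I=8, Q=16: +8·20° lon, +16·10° lat → SW at lon -20°, lat 70°.
Square 6, 8: +6·2° lon, +8·1° lat → SW at lon -8°, lat 78°.
Subsquare s=18, b=1: +18·0.0833333° lon, +1·0.0416667° lat → SW at lon -6.5°, lat 78.0417°.
Extended square 1, 0: +1·0.00833333° lon, +0·0.00416667° lat → SW at lon -6.49167°, lat 78.0417°.
Cell spans 0.00833333° lon × 0.00416667° lat. NE corner is SW corner plus one full cell.
latitude 78.04583, longitude -6.48333.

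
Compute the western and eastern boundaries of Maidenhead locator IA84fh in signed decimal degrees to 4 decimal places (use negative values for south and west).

Field I=8, A=0: +8·20° lon, +0·10° lat → SW at lon -20°, lat -90°.
Square 8, 4: +8·2° lon, +4·1° lat → SW at lon -4°, lat -86°.
Subsquare f=5, h=7: +5·0.0833333° lon, +7·0.0416667° lat → SW at lon -3.58333°, lat -85.7083°.
Cell spans 0.0833333° lon × 0.0416667° lat.
west -3.5833, east -3.5000.

-3.5833, -3.5000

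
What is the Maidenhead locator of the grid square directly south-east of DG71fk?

Longitude subsquare f = 5; +1 → 6 = g.
Latitude subsquare k = 10; −1 → 9 = j.

DG71gj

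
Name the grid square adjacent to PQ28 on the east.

PQ38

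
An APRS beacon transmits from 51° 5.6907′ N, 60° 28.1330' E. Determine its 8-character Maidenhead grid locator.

MO01fc62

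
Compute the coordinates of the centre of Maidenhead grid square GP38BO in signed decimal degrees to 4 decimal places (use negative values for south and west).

Field G=6, P=15: +6·20° lon, +15·10° lat → SW at lon -60°, lat 60°.
Square 3, 8: +3·2° lon, +8·1° lat → SW at lon -54°, lat 68°.
Subsquare b=1, o=14: +1·0.0833333° lon, +14·0.0416667° lat → SW at lon -53.9167°, lat 68.5833°.
Cell spans 0.0833333° lon × 0.0416667° lat. Centre is SW corner plus half of each.
latitude 68.6042, longitude -53.8750.

68.6042, -53.8750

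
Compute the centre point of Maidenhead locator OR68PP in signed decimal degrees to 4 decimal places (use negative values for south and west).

88.6458, 113.2917

Field O=14, R=17: +14·20° lon, +17·10° lat → SW at lon 100°, lat 80°.
Square 6, 8: +6·2° lon, +8·1° lat → SW at lon 112°, lat 88°.
Subsquare p=15, p=15: +15·0.0833333° lon, +15·0.0416667° lat → SW at lon 113.25°, lat 88.625°.
Cell spans 0.0833333° lon × 0.0416667° lat. Centre is SW corner plus half of each.
latitude 88.6458, longitude 113.2917.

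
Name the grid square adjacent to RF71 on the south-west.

RF60

Longitude square 7; −1 → 6.
Latitude square 1; −1 → 0.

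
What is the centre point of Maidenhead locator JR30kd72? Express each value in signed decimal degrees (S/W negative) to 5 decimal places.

Field J=9, R=17: +9·20° lon, +17·10° lat → SW at lon 0°, lat 80°.
Square 3, 0: +3·2° lon, +0·1° lat → SW at lon 6°, lat 80°.
Subsquare k=10, d=3: +10·0.0833333° lon, +3·0.0416667° lat → SW at lon 6.83333°, lat 80.125°.
Extended square 7, 2: +7·0.00833333° lon, +2·0.00416667° lat → SW at lon 6.89167°, lat 80.1333°.
Cell spans 0.00833333° lon × 0.00416667° lat. Centre is SW corner plus half of each.
latitude 80.13542, longitude 6.89583.

80.13542, 6.89583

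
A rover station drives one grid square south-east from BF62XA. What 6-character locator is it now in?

BF71ax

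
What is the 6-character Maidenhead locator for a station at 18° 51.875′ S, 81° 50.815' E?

NH01wd

Offset from 180°W / 90°S: lon 261.8469°, lat 71.1354°.
Field (20°×10°, letters A–R): 261.8469/20 → 13 → N, 71.1354/10 → 7 → H; chars NH.
Square (2°×1°, digits 0–9): 1.8469/2 → 0, 1.1354/1 → 1; chars 01.
Subsquare (5′×2.5′, letters a–x): 1.8469/0.0833333 → 22 → w, 0.1354/0.0416667 → 3 → d; chars wd.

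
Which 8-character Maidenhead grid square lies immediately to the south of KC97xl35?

KC97xl34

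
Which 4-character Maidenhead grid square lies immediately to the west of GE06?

Longitude square 0; −1 → -1, wraps to 9, carry into field.
Longitude field G = 6; −1 → 5 = F.
The latitude characters are unchanged.

FE96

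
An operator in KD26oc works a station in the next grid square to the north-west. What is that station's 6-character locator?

Longitude subsquare o = 14; −1 → 13 = n.
Latitude subsquare c = 2; +1 → 3 = d.

KD26nd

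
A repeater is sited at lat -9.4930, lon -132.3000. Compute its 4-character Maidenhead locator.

CI30

Add 180° to longitude and 90° to latitude: 47.70, 80.51.
Field (20°×10°, letters A–R): 47.70/20 → 2 → C, 80.51/10 → 8 → I; chars CI.
Square (2°×1°, digits 0–9): 7.70/2 → 3, 0.51/1 → 0; chars 30.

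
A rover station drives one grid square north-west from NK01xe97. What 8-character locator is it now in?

Longitude extended square 9; −1 → 8.
Latitude extended square 7; +1 → 8.

NK01xe88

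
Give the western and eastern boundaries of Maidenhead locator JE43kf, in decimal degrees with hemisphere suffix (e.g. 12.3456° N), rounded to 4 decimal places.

8.8333° E, 8.9167° E

Field J=9, E=4: +9·20° lon, +4·10° lat → SW at lon 0°, lat -50°.
Square 4, 3: +4·2° lon, +3·1° lat → SW at lon 8°, lat -47°.
Subsquare k=10, f=5: +10·0.0833333° lon, +5·0.0416667° lat → SW at lon 8.83333°, lat -46.7917°.
Cell spans 0.0833333° lon × 0.0416667° lat.
west 8.8333° E, east 8.9167° E.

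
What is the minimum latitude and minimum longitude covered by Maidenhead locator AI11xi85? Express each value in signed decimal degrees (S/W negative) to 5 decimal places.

-8.64583, -176.01667

Field A=0, I=8: +0·20° lon, +8·10° lat → SW at lon -180°, lat -10°.
Square 1, 1: +1·2° lon, +1·1° lat → SW at lon -178°, lat -9°.
Subsquare x=23, i=8: +23·0.0833333° lon, +8·0.0416667° lat → SW at lon -176.083°, lat -8.66667°.
Extended square 8, 5: +8·0.00833333° lon, +5·0.00416667° lat → SW at lon -176.017°, lat -8.64583°.
latitude -8.64583, longitude -176.01667.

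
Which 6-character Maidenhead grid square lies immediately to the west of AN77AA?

AN67xa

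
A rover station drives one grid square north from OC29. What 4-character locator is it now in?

OD20

Latitude square 9; +1 → 10, wraps to 0, carry into field.
Latitude field C = 2; +1 → 3 = D.
The longitude characters are unchanged.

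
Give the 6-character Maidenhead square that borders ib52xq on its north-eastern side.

IB62ar

Longitude subsquare x = 23; +1 → 24, wraps to 0 = a, carry into square.
Longitude square 5; +1 → 6.
Latitude subsquare q = 16; +1 → 17 = r.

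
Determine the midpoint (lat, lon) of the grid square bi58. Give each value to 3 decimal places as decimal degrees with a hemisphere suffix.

Field B=1, I=8: +1·20° lon, +8·10° lat → SW at lon -160°, lat -10°.
Square 5, 8: +5·2° lon, +8·1° lat → SW at lon -150°, lat -2°.
Cell spans 2° lon × 1° lat. Centre is SW corner plus half of each.
latitude 1.500° S, longitude 149.000° W.

1.500° S, 149.000° W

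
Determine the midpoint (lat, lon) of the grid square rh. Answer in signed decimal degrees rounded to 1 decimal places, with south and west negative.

Field R=17, H=7: +17·20° lon, +7·10° lat → SW at lon 160°, lat -20°.
Cell spans 20° lon × 10° lat. Centre is SW corner plus half of each.
latitude -15.0, longitude 170.0.

-15.0, 170.0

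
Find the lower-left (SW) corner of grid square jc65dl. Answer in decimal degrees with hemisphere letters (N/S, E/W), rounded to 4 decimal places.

64.5417° S, 12.2500° E

Field J=9, C=2: +9·20° lon, +2·10° lat → SW at lon 0°, lat -70°.
Square 6, 5: +6·2° lon, +5·1° lat → SW at lon 12°, lat -65°.
Subsquare d=3, l=11: +3·0.0833333° lon, +11·0.0416667° lat → SW at lon 12.25°, lat -64.5417°.
latitude 64.5417° S, longitude 12.2500° E.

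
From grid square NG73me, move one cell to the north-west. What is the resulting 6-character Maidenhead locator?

NG73lf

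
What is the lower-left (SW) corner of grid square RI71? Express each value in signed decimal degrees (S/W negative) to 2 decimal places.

Field R=17, I=8: +17·20° lon, +8·10° lat → SW at lon 160°, lat -10°.
Square 7, 1: +7·2° lon, +1·1° lat → SW at lon 174°, lat -9°.
latitude -9.00, longitude 174.00.

-9.00, 174.00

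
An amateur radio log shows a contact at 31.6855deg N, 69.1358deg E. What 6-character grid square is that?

MM41nq

Add 180° to longitude and 90° to latitude: 249.1358, 121.6855.
Field (20°×10°, letters A–R): lon ⌊249.1358/20⌋ = 12 → M; lat ⌊121.6855/10⌋ = 12 → M.
Square (2°×1°, digits 0–9): lon ⌊9.1358/2⌋ = 4; lat ⌊1.6855/1⌋ = 1.
Subsquare (5′×2.5′, letters a–x): lon ⌊1.1358/0.0833333⌋ = 13 → n; lat ⌊0.6855/0.0416667⌋ = 16 → q.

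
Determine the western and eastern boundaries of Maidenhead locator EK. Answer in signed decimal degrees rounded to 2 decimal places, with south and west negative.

-100.00, -80.00

Field E=4, K=10: +4·20° lon, +10·10° lat → SW at lon -100°, lat 10°.
Cell spans 20° lon × 10° lat.
west -100.00, east -80.00.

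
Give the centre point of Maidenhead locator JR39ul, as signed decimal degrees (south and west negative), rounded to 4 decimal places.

89.4792, 7.7083

Field J=9, R=17: +9·20° lon, +17·10° lat → SW at lon 0°, lat 80°.
Square 3, 9: +3·2° lon, +9·1° lat → SW at lon 6°, lat 89°.
Subsquare u=20, l=11: +20·0.0833333° lon, +11·0.0416667° lat → SW at lon 7.66667°, lat 89.4583°.
Cell spans 0.0833333° lon × 0.0416667° lat. Centre is SW corner plus half of each.
latitude 89.4792, longitude 7.7083.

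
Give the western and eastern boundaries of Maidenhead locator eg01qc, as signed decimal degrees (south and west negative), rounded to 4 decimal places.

Field E=4, G=6: +4·20° lon, +6·10° lat → SW at lon -100°, lat -30°.
Square 0, 1: +0·2° lon, +1·1° lat → SW at lon -100°, lat -29°.
Subsquare q=16, c=2: +16·0.0833333° lon, +2·0.0416667° lat → SW at lon -98.6667°, lat -28.9167°.
Cell spans 0.0833333° lon × 0.0416667° lat.
west -98.6667, east -98.5833.

-98.6667, -98.5833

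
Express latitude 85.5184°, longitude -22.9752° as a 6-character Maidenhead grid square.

HR85mm

Shift to the Maidenhead origin (180°W, 90°S): lon 157.0248, lat 175.5184.
Field: lon ⌊157.0248/20⌋ = 7 → H; lat ⌊175.5184/10⌋ = 17 → R.
Square: lon ⌊17.0248/2⌋ = 8; lat ⌊5.5184/1⌋ = 5.
Subsquare: lon ⌊1.0248/0.0833333⌋ = 12 → m; lat ⌊0.5184/0.0416667⌋ = 12 → m.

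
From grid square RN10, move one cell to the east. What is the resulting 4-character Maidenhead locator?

Longitude square 1; +1 → 2.
The latitude characters are unchanged.

RN20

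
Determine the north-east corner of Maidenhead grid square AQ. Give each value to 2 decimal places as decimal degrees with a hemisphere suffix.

80.00° N, 160.00° W

Field A=0, Q=16: +0·20° lon, +16·10° lat → SW at lon -180°, lat 70°.
Cell spans 20° lon × 10° lat. NE corner is SW corner plus one full cell.
latitude 80.00° N, longitude 160.00° W.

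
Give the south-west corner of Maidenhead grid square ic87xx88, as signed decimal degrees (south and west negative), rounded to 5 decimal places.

Field I=8, C=2: +8·20° lon, +2·10° lat → SW at lon -20°, lat -70°.
Square 8, 7: +8·2° lon, +7·1° lat → SW at lon -4°, lat -63°.
Subsquare x=23, x=23: +23·0.0833333° lon, +23·0.0416667° lat → SW at lon -2.08333°, lat -62.0417°.
Extended square 8, 8: +8·0.00833333° lon, +8·0.00416667° lat → SW at lon -2.01667°, lat -62.0083°.
latitude -62.00833, longitude -2.01667.

-62.00833, -2.01667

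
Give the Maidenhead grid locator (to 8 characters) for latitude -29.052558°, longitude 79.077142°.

Offset from 180°W / 90°S: lon 259.07714°, lat 60.94744°.
Field: 259.07714/20 → 12 → M, 60.94744/10 → 6 → G; chars MG.
Square: 19.07714/2 → 9, 0.94744/1 → 0; chars 90.
Subsquare: 1.07714/0.0833333 → 12 → m, 0.94744/0.0416667 → 22 → w; chars mw.
Extended square: 0.07714/0.00833333 → 9, 0.03078/0.00416667 → 7; chars 97.

MG90mw97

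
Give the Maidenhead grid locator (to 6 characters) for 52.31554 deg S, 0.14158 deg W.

ID97wq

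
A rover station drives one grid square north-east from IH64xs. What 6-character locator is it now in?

IH74at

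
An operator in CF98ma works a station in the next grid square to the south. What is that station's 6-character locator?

CF97mx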